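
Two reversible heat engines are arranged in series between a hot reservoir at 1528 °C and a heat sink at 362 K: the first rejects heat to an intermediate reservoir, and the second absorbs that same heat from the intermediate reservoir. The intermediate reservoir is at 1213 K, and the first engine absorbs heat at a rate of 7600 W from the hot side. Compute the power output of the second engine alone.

Ẇ₂ ≈ 3591 W

T_H = 1528 °C → 1528 + 273.15 = 1801.15 K.
Heat entering the second stage: Q_m = Q_H·(T_m/T_H) = 7600 × 1213.00/1801.15 = 5118 W.
Second-stage efficiency η₂ = 1 − T_C/T_m = 1 − 362.00/1213.00 = 0.7016, so W₂ = η₂·Q_m = 3591 W.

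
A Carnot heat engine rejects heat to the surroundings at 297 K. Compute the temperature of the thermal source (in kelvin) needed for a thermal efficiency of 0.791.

T_H ≈ 1420 K

From η = 1 − T_C/T_H, solving for T_H gives T_H = T_C/(1 − η) = 297.00/(1 − 0.791) = 1420 K.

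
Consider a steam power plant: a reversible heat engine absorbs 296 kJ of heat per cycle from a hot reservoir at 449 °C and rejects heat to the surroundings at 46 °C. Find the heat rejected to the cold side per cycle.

T_H = 449 °C → 449 + 273.15 = 722.15 K.
T_C = 46 °C → 46 + 273.15 = 319.15 K.
Since the cycle is reversible, η = 1 − T_C/T_H = 1 − 319.15/722.15 = 0.5581.
For a reversible cycle Q_C/Q_H = T_C/T_H, so Q_C = 296 × 319.15/722.15 = 131 kJ.

Q_C ≈ 131 kJ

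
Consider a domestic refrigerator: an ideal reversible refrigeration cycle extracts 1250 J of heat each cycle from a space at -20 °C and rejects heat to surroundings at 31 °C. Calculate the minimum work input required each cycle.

W_in ≈ 252 J

T_H = 31 °C → 31 + 273.15 = 304.15 K.
T_C = -20 °C → -20 + 273.15 = 253.15 K.
COP_R = T_C/(T_H − T_C) = 253.15/51.00 = 4.9637.
W = Q_C/COP_R = 1250/4.9637 = 252 J.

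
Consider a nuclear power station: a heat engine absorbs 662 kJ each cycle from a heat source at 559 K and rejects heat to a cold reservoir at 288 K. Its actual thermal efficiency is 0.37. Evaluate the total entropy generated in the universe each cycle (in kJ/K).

ΔS_univ ≈ 0.2639 kJ/K

W = η·Q_H = 0.37 × 662 = 244.9 kJ, so Q_C = Q_H − W = 417.1 kJ.
Entropy balance on the reservoirs: −Q_H/T_H = -1.184 kJ/K, +Q_C/T_C = 1.448 kJ/K.
ΔS_univ = −Q_H/T_H + Q_C/T_C = 0.2639 kJ/K (> 0, since η = 0.37 < η_Carnot = 0.485).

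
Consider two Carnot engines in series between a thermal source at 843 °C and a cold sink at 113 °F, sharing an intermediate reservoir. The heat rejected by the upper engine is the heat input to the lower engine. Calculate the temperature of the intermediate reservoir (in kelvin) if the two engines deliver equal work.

T_H = 843 °C → 843 + 273.15 = 1116.15 K.
T_C = 113 °F → (113 − 32) × 5/9 = 45.00 °C = 318.15 K.
For reversible stages Q_m = Q_H·(T_m/T_H). Setting W₁ = Q_H(1 − T_m/T_H) equal to W₂ = Q_m(1 − T_C/T_m) = Q_H·(T_m − T_C)/T_H gives T_H − T_m = T_m − T_C, so T_m = (T_H + T_C)/2 = (1116.15 + 318.15)/2 = 717 K.

T_m ≈ 717 K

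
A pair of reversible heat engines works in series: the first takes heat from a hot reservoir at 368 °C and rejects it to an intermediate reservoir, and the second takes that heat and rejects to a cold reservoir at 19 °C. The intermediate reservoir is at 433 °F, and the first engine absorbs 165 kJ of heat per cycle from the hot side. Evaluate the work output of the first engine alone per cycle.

W₁ ≈ 37.4 kJ

T_H = 368 °C → 368 + 273.15 = 641.15 K.
T_C = 19 °C → 19 + 273.15 = 292.15 K.
T_m = 433 °F → (433 − 32) × 5/9 = 222.78 °C = 495.93 K.
First-stage efficiency η₁ = 1 − T_m/T_H = 1 − 495.93/641.15 = 0.2265.
W₁ = η₁·Q_H = 0.2265 × 165 = 37.4 kJ.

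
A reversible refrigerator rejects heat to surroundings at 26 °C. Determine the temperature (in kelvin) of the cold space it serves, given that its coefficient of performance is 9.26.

T_H = 26 °C → 26 + 273.15 = 299.15 K.
COP_R = T_C/(T_H − T_C) ⇒ T_C = T_H·COP_R/(1 + COP_R) = 299.15 × 9.26/(1 + 9.26) = 270.0 K.

T_C ≈ 270.0 K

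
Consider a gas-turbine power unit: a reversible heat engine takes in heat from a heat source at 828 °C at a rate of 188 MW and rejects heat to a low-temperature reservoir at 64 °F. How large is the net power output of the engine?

T_H = 828 °C → 828 + 273.15 = 1101.15 K.
T_C = 64 °F → (64 − 32) × 5/9 = 17.78 °C = 290.93 K.
Since the cycle is reversible, η = 1 − T_C/T_H = 1 − 290.93/1101.15 = 0.7358.
W = η·Q_H = 0.7358 × 188 = 138 MW.

Ẇ ≈ 138 MW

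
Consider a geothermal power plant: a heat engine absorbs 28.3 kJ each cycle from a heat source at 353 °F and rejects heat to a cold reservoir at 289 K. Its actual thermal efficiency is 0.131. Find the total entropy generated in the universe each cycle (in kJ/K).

T_H = 353 °F → (353 − 32) × 5/9 = 178.33 °C = 451.48 K.
W = η·Q_H = 0.131 × 28.3 = 3.707 kJ, so Q_C = Q_H − W = 24.59 kJ.
Reservoir entropy changes: ΔS_H = −Q_H/T_H = −28.3/451.48 = -0.06268 kJ/K and ΔS_C = +Q_C/T_C = 24.59/289.00 = 0.08510 kJ/K.
ΔS_univ = −Q_H/T_H + Q_C/T_C = 0.0224 kJ/K (> 0, since η = 0.131 < η_Carnot = 0.360).

ΔS_univ ≈ 0.0224 kJ/K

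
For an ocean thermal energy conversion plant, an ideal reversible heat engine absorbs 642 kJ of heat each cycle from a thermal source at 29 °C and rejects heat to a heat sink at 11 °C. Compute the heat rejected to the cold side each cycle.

T_H = 29 °C → 29 + 273.15 = 302.15 K.
T_C = 11 °C → 11 + 273.15 = 284.15 K.
Carnot efficiency: η = 1 − T_C/T_H = 1 − 284.15/302.15 = 0.0596.
For a reversible cycle Q_C/Q_H = T_C/T_H, so Q_C = 642 × 284.15/302.15 = 603.8 kJ.

Q_C ≈ 603.8 kJ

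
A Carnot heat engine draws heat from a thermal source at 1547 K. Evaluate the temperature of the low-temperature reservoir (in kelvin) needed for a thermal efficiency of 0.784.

T_C ≈ 334 K

From η = 1 − T_C/T_H, T_C = T_H·(1 − η) = 1547.00 × (1 − 0.784) = 334 K.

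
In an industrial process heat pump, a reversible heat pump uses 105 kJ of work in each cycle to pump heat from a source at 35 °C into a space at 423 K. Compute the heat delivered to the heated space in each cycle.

Q_H ≈ 386.7 kJ

T_C = 35 °C → 35 + 273.15 = 308.15 K.
The Carnot heat-pump COP is COP_HP = T_H/(T_H − T_C) = 423.00/114.85 = 3.6831.
Q_H = COP_HP · W = 3.6831 × 105 = 386.7 kJ.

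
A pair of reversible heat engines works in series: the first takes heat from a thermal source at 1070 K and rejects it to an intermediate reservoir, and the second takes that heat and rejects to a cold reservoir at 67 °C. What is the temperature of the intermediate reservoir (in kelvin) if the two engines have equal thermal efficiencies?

T_m ≈ 603 K

T_C = 67 °C → 67 + 273.15 = 340.15 K.
Equal efficiencies require 1 − T_m/T_H = 1 − T_C/T_m, i.e. T_m/T_H = T_C/T_m, so T_m = √(T_H·T_C) = √(1070.00 × 340.15) = 603 K.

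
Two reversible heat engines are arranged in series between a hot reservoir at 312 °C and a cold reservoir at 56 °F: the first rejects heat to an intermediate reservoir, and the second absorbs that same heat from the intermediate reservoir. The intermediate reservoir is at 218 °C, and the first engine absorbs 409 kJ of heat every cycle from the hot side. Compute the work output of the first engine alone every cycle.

W₁ ≈ 65.7 kJ

T_H = 312 °C → 312 + 273.15 = 585.15 K.
T_C = 56 °F → (56 − 32) × 5/9 = 13.33 °C = 286.48 K.
T_m = 218 °C → 218 + 273.15 = 491.15 K.
First-stage efficiency η₁ = 1 − T_m/T_H = 1 − 491.15/585.15 = 0.1606.
W₁ = η₁·Q_H = 0.1606 × 409 = 65.7 kJ.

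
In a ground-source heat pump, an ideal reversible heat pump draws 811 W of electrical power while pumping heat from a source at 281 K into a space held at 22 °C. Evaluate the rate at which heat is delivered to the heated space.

T_H = 22 °C → 22 + 273.15 = 295.15 K.
COP_HP = T_H/(T_H − T_C) = 295.15/14.15 = 20.8587.
Q_H = COP_HP · W = 20.8587 × 811 = 16900 W.

Q̇_H ≈ 16900 W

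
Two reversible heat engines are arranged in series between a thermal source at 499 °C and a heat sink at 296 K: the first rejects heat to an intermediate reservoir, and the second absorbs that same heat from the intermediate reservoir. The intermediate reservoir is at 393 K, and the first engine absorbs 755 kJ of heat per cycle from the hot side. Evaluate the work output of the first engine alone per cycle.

T_H = 499 °C → 499 + 273.15 = 772.15 K.
First-stage efficiency η₁ = 1 − T_m/T_H = 1 − 393.00/772.15 = 0.4910.
W₁ = η₁·Q_H = 0.4910 × 755 = 371 kJ.

W₁ ≈ 371 kJ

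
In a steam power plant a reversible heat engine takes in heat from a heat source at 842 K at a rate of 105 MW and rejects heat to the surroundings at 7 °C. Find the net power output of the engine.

Ẇ ≈ 70.1 MW

T_C = 7 °C → 7 + 273.15 = 280.15 K.
The Carnot efficiency is η = 1 − T_C/T_H = 1 − 280.15/842.00 = 0.6673.
W = η·Q_H = 0.6673 × 105 = 70.1 MW.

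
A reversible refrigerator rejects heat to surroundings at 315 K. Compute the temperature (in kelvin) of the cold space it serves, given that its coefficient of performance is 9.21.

T_C ≈ 284.1 K

COP_R = T_C/(T_H − T_C) ⇒ T_C = T_H·COP_R/(1 + COP_R) = 315.00 × 9.21/(1 + 9.21) = 284.1 K.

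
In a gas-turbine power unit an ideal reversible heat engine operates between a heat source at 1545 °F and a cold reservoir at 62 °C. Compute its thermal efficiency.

T_H = 1545 °F → (1545 − 32) × 5/9 = 840.56 °C = 1113.71 K.
T_C = 62 °C → 62 + 273.15 = 335.15 K.
The Carnot efficiency is η = 1 − T_C/T_H = 1 − 335.15/1113.71 = 0.699.

η ≈ 0.699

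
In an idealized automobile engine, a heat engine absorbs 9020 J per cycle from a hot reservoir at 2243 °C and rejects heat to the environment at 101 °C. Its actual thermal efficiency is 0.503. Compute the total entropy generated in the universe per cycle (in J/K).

T_H = 2243 °C → 2243 + 273.15 = 2516.15 K.
T_C = 101 °C → 101 + 273.15 = 374.15 K.
W = η·Q_H = 0.503 × 9020 = 4537 J, so Q_C = Q_H − W = 4483 J.
The hot reservoir loses entropy Q_H/T_H = 9020/2516.15 = 3.585 J/K; the cold reservoir gains Q_C/T_C = 4483/374.15 = 11.98 J/K.
ΔS_univ = −Q_H/T_H + Q_C/T_C = 8.40 J/K (> 0, since η = 0.503 < η_Carnot = 0.851).

ΔS_univ ≈ 8.40 J/K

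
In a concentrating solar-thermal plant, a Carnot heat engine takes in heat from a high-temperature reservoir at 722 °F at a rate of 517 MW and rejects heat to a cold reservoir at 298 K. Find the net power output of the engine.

T_H = 722 °F → (722 − 32) × 5/9 = 383.33 °C = 656.48 K.
Carnot efficiency: η = 1 − T_C/T_H = 1 − 298.00/656.48 = 0.5461.
W = η·Q_H = 0.5461 × 517 = 282.3 MW.

Ẇ ≈ 282.3 MW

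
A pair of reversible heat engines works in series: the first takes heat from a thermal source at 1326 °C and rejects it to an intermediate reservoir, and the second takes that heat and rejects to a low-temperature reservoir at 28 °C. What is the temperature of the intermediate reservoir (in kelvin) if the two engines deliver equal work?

T_H = 1326 °C → 1326 + 273.15 = 1599.15 K.
T_C = 28 °C → 28 + 273.15 = 301.15 K.
For reversible stages Q_m = Q_H·(T_m/T_H). Setting W₁ = Q_H(1 − T_m/T_H) equal to W₂ = Q_m(1 − T_C/T_m) = Q_H·(T_m − T_C)/T_H gives T_H − T_m = T_m − T_C, so T_m = (T_H + T_C)/2 = (1599.15 + 301.15)/2 = 950 K.

T_m ≈ 950 K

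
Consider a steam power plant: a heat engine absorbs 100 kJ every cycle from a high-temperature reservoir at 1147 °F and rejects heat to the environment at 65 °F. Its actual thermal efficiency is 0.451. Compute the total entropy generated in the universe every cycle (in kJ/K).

ΔS_univ ≈ 0.07631 kJ/K

T_H = 1147 °F → (1147 − 32) × 5/9 = 619.44 °C = 892.59 K.
T_C = 65 °F → (65 − 32) × 5/9 = 18.33 °C = 291.48 K.
W = η·Q_H = 0.451 × 100 = 45.10 kJ, so Q_C = Q_H − W = 54.90 kJ.
Entropy balance on the reservoirs: −Q_H/T_H = -0.1120 kJ/K, +Q_C/T_C = 0.1883 kJ/K.
ΔS_univ = −Q_H/T_H + Q_C/T_C = 0.07631 kJ/K (> 0, since η = 0.451 < η_Carnot = 0.673).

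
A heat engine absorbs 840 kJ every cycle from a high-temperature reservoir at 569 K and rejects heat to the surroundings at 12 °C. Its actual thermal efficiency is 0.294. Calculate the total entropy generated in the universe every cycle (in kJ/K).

ΔS_univ ≈ 0.603 kJ/K

T_C = 12 °C → 12 + 273.15 = 285.15 K.
W = η·Q_H = 0.294 × 840 = 247.0 kJ, so Q_C = Q_H − W = 593.0 kJ.
Reservoir entropy changes: ΔS_H = −Q_H/T_H = −840/569.00 = -1.476 kJ/K and ΔS_C = +Q_C/T_C = 593.0/285.15 = 2.080 kJ/K.
ΔS_univ = −Q_H/T_H + Q_C/T_C = 0.603 kJ/K (> 0, since η = 0.294 < η_Carnot = 0.499).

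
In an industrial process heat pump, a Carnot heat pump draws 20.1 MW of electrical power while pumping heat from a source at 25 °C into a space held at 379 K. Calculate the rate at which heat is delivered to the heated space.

Q̇_H ≈ 94.22 MW

T_C = 25 °C → 25 + 273.15 = 298.15 K.
Reversible heating COP: COP_HP = T_H/(T_H − T_C) = 379.00/80.85 = 4.6877.
Q_H = COP_HP · W = 4.6877 × 20.1 = 94.22 MW.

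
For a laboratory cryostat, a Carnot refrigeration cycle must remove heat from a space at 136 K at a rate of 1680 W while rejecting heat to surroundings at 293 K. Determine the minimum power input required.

Carnot COP: COP_R = T_C/(T_H − T_C) = 136.00/157.00 = 0.8662.
W = Q_C/COP_R = 1680/0.8662 = 1939 W.

Ẇ_in ≈ 1939 W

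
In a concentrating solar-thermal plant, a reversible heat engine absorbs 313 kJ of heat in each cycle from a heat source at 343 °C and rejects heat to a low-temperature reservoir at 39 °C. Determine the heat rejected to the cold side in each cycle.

T_H = 343 °C → 343 + 273.15 = 616.15 K.
T_C = 39 °C → 39 + 273.15 = 312.15 K.
Carnot efficiency: η = 1 − T_C/T_H = 1 − 312.15/616.15 = 0.4934.
For a reversible cycle Q_C/Q_H = T_C/T_H, so Q_C = 313 × 312.15/616.15 = 159 kJ.

Q_C ≈ 159 kJ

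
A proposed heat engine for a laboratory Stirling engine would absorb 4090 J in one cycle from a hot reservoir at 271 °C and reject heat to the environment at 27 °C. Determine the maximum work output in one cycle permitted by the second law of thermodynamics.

T_H = 271 °C → 271 + 273.15 = 544.15 K.
T_C = 27 °C → 27 + 273.15 = 300.15 K.
By the Carnot theorem, η_max = 1 − T_C/T_H = 1 − 300.15/544.15 = 0.4484.
W_max = η_max · Q_H = 0.4484 × 4090 = 1830 J.

W_max ≈ 1830 J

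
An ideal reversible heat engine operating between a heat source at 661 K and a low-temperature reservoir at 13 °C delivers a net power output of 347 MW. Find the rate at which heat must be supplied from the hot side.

Q̇_H ≈ 611.9 MW

T_C = 13 °C → 13 + 273.15 = 286.15 K.
Carnot efficiency: η = 1 − T_C/T_H = 1 − 286.15/661.00 = 0.5671.
Q_H = W/η = 347/0.5671 = 611.9 MW.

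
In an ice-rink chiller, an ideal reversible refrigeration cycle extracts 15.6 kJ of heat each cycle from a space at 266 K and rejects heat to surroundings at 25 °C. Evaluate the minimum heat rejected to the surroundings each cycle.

T_H = 25 °C → 25 + 273.15 = 298.15 K.
For a reversible cycle Q_H/Q_C = T_H/T_C, so Q_H = Q_C·T_H/T_C = 15.6 × 298.15/266.00 = 17.5 kJ.

Q_H ≈ 17.5 kJ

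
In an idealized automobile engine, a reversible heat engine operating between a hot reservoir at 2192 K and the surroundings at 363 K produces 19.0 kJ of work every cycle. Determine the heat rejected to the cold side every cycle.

Q_C ≈ 3.77 kJ

η_rev = 1 − T_C/T_H = 1 − 363.00/2192.00 = 0.8344.
Since Q_C/Q_H = T_C/T_H and Q_H = W/η, Q_C = W·T_C/(T_H − T_C) = 19.0 × 363.00/1829.00 = 3.77 kJ.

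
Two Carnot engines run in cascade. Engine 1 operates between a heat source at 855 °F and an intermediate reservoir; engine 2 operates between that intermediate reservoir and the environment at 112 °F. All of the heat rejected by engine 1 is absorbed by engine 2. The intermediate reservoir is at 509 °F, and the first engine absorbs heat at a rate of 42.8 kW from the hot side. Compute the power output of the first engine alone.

Ẇ₁ ≈ 11.3 kW

T_H = 855 °F → (855 − 32) × 5/9 = 457.22 °C = 730.37 K.
T_C = 112 °F → (112 − 32) × 5/9 = 44.44 °C = 317.59 K.
T_m = 509 °F → (509 − 32) × 5/9 = 265.00 °C = 538.15 K.
First-stage efficiency η₁ = 1 − T_m/T_H = 1 − 538.15/730.37 = 0.2632.
W₁ = η₁·Q_H = 0.2632 × 42.8 = 11.3 kW.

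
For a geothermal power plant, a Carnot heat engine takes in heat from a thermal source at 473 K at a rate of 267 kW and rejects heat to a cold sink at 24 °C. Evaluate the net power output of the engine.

Ẇ ≈ 99.3 kW

T_C = 24 °C → 24 + 273.15 = 297.15 K.
For a reversible engine, η = 1 − T_C/T_H = 1 − 297.15/473.00 = 0.3718.
W = η·Q_H = 0.3718 × 267 = 99.3 kW.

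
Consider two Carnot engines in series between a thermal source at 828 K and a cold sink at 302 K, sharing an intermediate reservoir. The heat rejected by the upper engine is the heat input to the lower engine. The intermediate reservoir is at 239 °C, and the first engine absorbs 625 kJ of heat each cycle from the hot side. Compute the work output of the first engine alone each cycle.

T_m = 239 °C → 239 + 273.15 = 512.15 K.
First-stage efficiency η₁ = 1 − T_m/T_H = 1 − 512.15/828.00 = 0.3815.
W₁ = η₁·Q_H = 0.3815 × 625 = 238 kJ.

W₁ ≈ 238 kJ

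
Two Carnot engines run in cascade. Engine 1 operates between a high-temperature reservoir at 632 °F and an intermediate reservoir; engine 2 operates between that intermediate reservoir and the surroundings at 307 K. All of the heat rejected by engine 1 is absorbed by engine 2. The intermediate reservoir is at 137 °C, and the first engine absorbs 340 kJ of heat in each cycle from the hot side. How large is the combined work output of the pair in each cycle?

W_total ≈ 168 kJ

T_H = 632 °F → (632 − 32) × 5/9 = 333.33 °C = 606.48 K.
Two reversible stages in series are equivalent to a single Carnot engine between T_H and T_C, so η_total = 1 − T_C/T_H = 1 − 307.00/606.48 = 0.4938.
W_total = η_total · Q_H = 0.4938 × 340 = 168 kJ.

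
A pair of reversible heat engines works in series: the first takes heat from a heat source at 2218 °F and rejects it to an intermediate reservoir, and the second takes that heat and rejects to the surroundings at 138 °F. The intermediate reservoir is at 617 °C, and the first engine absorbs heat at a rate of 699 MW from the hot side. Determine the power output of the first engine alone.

T_H = 2218 °F → (2218 − 32) × 5/9 = 1214.44 °C = 1487.59 K.
T_C = 138 °F → (138 − 32) × 5/9 = 58.89 °C = 332.04 K.
T_m = 617 °C → 617 + 273.15 = 890.15 K.
First-stage efficiency η₁ = 1 − T_m/T_H = 1 − 890.15/1487.59 = 0.4016.
W₁ = η₁·Q_H = 0.4016 × 699 = 281 MW.

Ẇ₁ ≈ 281 MW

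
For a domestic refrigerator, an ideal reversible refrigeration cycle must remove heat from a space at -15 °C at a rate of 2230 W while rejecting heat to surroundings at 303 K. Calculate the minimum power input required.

Ẇ_in ≈ 387 W

T_C = -15 °C → -15 + 273.15 = 258.15 K.
For a reversible refrigerator, COP_R = T_C/(T_H − T_C) = 258.15/44.85 = 5.7559.
W = Q_C/COP_R = 2230/5.7559 = 387 W.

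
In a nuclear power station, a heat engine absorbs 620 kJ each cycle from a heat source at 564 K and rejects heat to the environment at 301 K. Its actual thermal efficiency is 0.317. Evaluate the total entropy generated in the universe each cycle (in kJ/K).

W = η·Q_H = 0.317 × 620 = 196.5 kJ, so Q_C = Q_H − W = 423.5 kJ.
Reservoir entropy changes: ΔS_H = −Q_H/T_H = −620/564.00 = -1.099 kJ/K and ΔS_C = +Q_C/T_C = 423.5/301.00 = 1.407 kJ/K.
ΔS_univ = −Q_H/T_H + Q_C/T_C = 0.308 kJ/K (> 0, since η = 0.317 < η_Carnot = 0.466).

ΔS_univ ≈ 0.308 kJ/K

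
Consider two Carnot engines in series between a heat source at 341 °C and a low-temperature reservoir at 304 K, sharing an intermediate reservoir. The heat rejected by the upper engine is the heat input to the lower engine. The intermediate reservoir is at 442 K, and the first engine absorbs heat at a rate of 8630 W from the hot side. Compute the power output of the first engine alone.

Ẇ₁ ≈ 2420 W

T_H = 341 °C → 341 + 273.15 = 614.15 K.
First-stage efficiency η₁ = 1 − T_m/T_H = 1 − 442.00/614.15 = 0.2803.
W₁ = η₁·Q_H = 0.2803 × 8630 = 2420 W.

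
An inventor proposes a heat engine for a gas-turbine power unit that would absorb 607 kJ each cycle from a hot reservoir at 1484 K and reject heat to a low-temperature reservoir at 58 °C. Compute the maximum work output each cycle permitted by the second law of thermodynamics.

T_C = 58 °C → 58 + 273.15 = 331.15 K.
By the Carnot theorem, η_max = 1 − T_C/T_H = 1 − 331.15/1484.00 = 0.7769.
W_max = η_max · Q_H = 0.7769 × 607 = 472 kJ.

W_max ≈ 472 kJ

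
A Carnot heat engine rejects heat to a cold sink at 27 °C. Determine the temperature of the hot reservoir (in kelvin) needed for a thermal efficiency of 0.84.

T_C = 27 °C → 27 + 273.15 = 300.15 K.
From η = 1 − T_C/T_H, solving for T_H gives T_H = T_C/(1 − η) = 300.15/(1 − 0.84) = 1880 K.

T_H ≈ 1880 K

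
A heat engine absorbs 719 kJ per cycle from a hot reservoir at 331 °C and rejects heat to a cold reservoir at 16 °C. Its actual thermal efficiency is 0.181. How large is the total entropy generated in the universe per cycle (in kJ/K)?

ΔS_univ ≈ 0.846 kJ/K

T_H = 331 °C → 331 + 273.15 = 604.15 K.
T_C = 16 °C → 16 + 273.15 = 289.15 K.
W = η·Q_H = 0.181 × 719 = 130.1 kJ, so Q_C = Q_H − W = 588.9 kJ.
The hot reservoir loses entropy Q_H/T_H = 719/604.15 = 1.190 kJ/K; the cold reservoir gains Q_C/T_C = 588.9/289.15 = 2.037 kJ/K.
ΔS_univ = −Q_H/T_H + Q_C/T_C = 0.846 kJ/K (> 0, since η = 0.181 < η_Carnot = 0.521).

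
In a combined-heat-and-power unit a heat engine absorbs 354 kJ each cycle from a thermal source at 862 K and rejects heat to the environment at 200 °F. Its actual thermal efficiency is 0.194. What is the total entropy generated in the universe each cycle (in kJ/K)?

ΔS_univ ≈ 0.368 kJ/K

T_C = 200 °F → (200 − 32) × 5/9 = 93.33 °C = 366.48 K.
W = η·Q_H = 0.194 × 354 = 68.68 kJ, so Q_C = Q_H − W = 285.3 kJ.
The hot reservoir loses entropy Q_H/T_H = 354/862.00 = 0.4107 kJ/K; the cold reservoir gains Q_C/T_C = 285.3/366.48 = 0.7785 kJ/K.
ΔS_univ = −Q_H/T_H + Q_C/T_C = 0.368 kJ/K (> 0, since η = 0.194 < η_Carnot = 0.575).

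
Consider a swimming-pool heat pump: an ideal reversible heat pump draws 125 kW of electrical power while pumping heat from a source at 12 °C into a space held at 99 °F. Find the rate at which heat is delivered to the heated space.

Q̇_H ≈ 1540 kW

T_H = 99 °F → (99 − 32) × 5/9 = 37.22 °C = 310.37 K.
T_C = 12 °C → 12 + 273.15 = 285.15 K.
For a reversible heat pump, COP_HP = T_H/(T_H − T_C) = 310.37/25.22 = 12.3055.
Q_H = COP_HP · W = 12.3055 × 125 = 1540 kW.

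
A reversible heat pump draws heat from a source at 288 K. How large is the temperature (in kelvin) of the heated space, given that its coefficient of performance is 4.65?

T_H ≈ 366.9 K

COP_HP = T_H/(T_H − T_C) ⇒ T_H = T_C·COP_HP/(COP_HP − 1) = 288.00 × 4.65/(4.65 − 1) = 366.9 K.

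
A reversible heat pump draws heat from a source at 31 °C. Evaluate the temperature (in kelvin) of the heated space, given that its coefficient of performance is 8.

T_H ≈ 348 K

T_C = 31 °C → 31 + 273.15 = 304.15 K.
COP_HP = T_H/(T_H − T_C) ⇒ T_H = T_C·COP_HP/(COP_HP − 1) = 304.15 × 8/(8 − 1) = 348 K.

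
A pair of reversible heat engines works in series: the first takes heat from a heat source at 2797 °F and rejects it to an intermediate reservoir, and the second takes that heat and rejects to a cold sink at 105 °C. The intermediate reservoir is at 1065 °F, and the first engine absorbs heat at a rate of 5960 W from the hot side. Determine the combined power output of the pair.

T_H = 2797 °F → (2797 − 32) × 5/9 = 1536.11 °C = 1809.26 K.
T_C = 105 °C → 105 + 273.15 = 378.15 K.
Two reversible stages in series are equivalent to a single Carnot engine between T_H and T_C, so η_total = 1 − T_C/T_H = 1 − 378.15/1809.26 = 0.7910.
W_total = η_total · Q_H = 0.7910 × 5960 = 4714 W.

Ẇ_total ≈ 4714 W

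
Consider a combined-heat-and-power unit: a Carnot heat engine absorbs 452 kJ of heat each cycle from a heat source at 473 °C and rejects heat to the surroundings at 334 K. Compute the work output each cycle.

W ≈ 250 kJ

T_H = 473 °C → 473 + 273.15 = 746.15 K.
Carnot efficiency: η = 1 − T_C/T_H = 1 − 334.00/746.15 = 0.5524.
W = η·Q_H = 0.5524 × 452 = 250 kJ.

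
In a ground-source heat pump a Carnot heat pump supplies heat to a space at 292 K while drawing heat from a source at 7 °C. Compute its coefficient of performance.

T_C = 7 °C → 7 + 273.15 = 280.15 K.
For a reversible heat pump, COP_HP = T_H/(T_H − T_C) = 292.00/(292.00 − 280.15) = 24.6.

COP_HP ≈ 24.6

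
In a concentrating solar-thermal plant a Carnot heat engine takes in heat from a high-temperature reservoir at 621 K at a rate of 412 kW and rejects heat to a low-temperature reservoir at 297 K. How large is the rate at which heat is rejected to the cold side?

Since the cycle is reversible, η = 1 − T_C/T_H = 1 − 297.00/621.00 = 0.5217.
For a reversible cycle Q_C/Q_H = T_C/T_H, so Q_C = 412 × 297.00/621.00 = 197 kW.

Q̇_C ≈ 197 kW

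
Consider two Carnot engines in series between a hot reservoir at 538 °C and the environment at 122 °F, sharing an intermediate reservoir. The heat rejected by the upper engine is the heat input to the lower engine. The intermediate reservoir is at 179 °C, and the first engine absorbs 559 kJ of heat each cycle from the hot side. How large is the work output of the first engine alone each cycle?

W₁ ≈ 247 kJ

T_H = 538 °C → 538 + 273.15 = 811.15 K.
T_C = 122 °F → (122 − 32) × 5/9 = 50.00 °C = 323.15 K.
T_m = 179 °C → 179 + 273.15 = 452.15 K.
First-stage efficiency η₁ = 1 − T_m/T_H = 1 − 452.15/811.15 = 0.4426.
W₁ = η₁·Q_H = 0.4426 × 559 = 247 kJ.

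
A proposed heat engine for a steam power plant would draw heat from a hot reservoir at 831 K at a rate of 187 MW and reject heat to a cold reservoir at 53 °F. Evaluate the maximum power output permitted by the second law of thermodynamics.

T_C = 53 °F → (53 − 32) × 5/9 = 11.67 °C = 284.82 K.
The second-law ceiling is the Carnot efficiency, η_max = 1 − T_C/T_H = 1 − 284.82/831.00 = 0.6573.
W_max = η_max · Q_H = 0.6573 × 187 = 122.9 MW.

Ẇ_max ≈ 122.9 MW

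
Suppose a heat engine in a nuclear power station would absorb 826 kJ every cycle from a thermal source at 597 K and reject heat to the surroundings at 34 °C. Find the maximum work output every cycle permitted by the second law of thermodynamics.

T_C = 34 °C → 34 + 273.15 = 307.15 K.
The second-law ceiling is the Carnot efficiency, η_max = 1 − T_C/T_H = 1 − 307.15/597.00 = 0.4855.
W_max = η_max · Q_H = 0.4855 × 826 = 401 kJ.

W_max ≈ 401 kJ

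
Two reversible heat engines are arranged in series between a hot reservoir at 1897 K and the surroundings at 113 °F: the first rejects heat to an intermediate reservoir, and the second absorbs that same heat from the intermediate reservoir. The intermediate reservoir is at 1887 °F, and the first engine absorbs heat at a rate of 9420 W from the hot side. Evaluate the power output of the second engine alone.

T_C = 113 °F → (113 − 32) × 5/9 = 45.00 °C = 318.15 K.
T_m = 1887 °F → (1887 − 32) × 5/9 = 1030.56 °C = 1303.71 K.
Heat entering the second stage: Q_m = Q_H·(T_m/T_H) = 9420 × 1303.71/1897.00 = 6470 W.
Second-stage efficiency η₂ = 1 − T_C/T_m = 1 − 318.15/1303.71 = 0.7560, so W₂ = η₂·Q_m = 4890 W.

Ẇ₂ ≈ 4890 W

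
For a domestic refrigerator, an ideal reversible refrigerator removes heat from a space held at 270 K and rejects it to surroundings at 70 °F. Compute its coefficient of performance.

COP_R ≈ 11.13

T_H = 70 °F → (70 − 32) × 5/9 = 21.11 °C = 294.26 K.
For a reversible refrigerator, COP_R = T_C/(T_H − T_C) = 270.00/(294.26 − 270.00) = 11.13.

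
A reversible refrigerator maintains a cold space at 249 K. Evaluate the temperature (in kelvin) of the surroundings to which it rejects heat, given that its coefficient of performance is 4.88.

T_H ≈ 300.0 K

COP_R = T_C/(T_H − T_C) ⇒ T_H = T_C·(1 + 1/COP_R) = 249.00 × (1 + 1/4.88) = 300.0 K.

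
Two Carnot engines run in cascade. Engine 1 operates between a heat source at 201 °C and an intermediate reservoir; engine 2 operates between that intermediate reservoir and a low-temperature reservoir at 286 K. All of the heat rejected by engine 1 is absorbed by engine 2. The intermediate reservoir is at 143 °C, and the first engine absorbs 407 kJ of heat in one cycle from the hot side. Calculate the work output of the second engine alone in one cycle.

T_H = 201 °C → 201 + 273.15 = 474.15 K.
T_m = 143 °C → 143 + 273.15 = 416.15 K.
Heat entering the second stage: Q_m = Q_H·(T_m/T_H) = 407 × 416.15/474.15 = 357 kJ.
Second-stage efficiency η₂ = 1 − T_C/T_m = 1 − 286.00/416.15 = 0.3127, so W₂ = η₂·Q_m = 112 kJ.

W₂ ≈ 112 kJ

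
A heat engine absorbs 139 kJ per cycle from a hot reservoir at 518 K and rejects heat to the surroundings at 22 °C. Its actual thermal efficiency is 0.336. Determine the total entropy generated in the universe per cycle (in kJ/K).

ΔS_univ ≈ 0.0444 kJ/K

T_C = 22 °C → 22 + 273.15 = 295.15 K.
W = η·Q_H = 0.336 × 139 = 46.70 kJ, so Q_C = Q_H − W = 92.30 kJ.
The hot reservoir loses entropy Q_H/T_H = 139/518.00 = 0.2683 kJ/K; the cold reservoir gains Q_C/T_C = 92.30/295.15 = 0.3127 kJ/K.
ΔS_univ = −Q_H/T_H + Q_C/T_C = 0.0444 kJ/K (> 0, since η = 0.336 < η_Carnot = 0.430).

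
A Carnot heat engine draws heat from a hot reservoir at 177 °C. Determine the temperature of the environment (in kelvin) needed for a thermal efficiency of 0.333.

T_H = 177 °C → 177 + 273.15 = 450.15 K.
From η = 1 − T_C/T_H, T_C = T_H·(1 − η) = 450.15 × (1 − 0.333) = 300 K.

T_C ≈ 300 K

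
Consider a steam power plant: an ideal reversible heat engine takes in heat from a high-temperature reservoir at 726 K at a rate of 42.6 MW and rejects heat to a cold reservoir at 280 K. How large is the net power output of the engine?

For a reversible engine, η = 1 − T_C/T_H = 1 − 280.00/726.00 = 0.6143.
W = η·Q_H = 0.6143 × 42.6 = 26.17 MW.

Ẇ ≈ 26.17 MW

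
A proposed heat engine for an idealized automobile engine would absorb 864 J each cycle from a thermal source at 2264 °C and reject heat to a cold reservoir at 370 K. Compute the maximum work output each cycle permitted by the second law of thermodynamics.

T_H = 2264 °C → 2264 + 273.15 = 2537.15 K.
The second-law ceiling is the Carnot efficiency, η_max = 1 − T_C/T_H = 1 − 370.00/2537.15 = 0.8542.
W_max = η_max · Q_H = 0.8542 × 864 = 738 J.

W_max ≈ 738 J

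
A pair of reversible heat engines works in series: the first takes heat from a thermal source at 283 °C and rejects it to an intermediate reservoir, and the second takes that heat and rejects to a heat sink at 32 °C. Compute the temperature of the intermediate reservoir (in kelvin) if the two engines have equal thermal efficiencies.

T_H = 283 °C → 283 + 273.15 = 556.15 K.
T_C = 32 °C → 32 + 273.15 = 305.15 K.
Equal efficiencies require 1 − T_m/T_H = 1 − T_C/T_m, i.e. T_m/T_H = T_C/T_m, so T_m = √(T_H·T_C) = √(556.15 × 305.15) = 412.0 K.

T_m ≈ 412.0 K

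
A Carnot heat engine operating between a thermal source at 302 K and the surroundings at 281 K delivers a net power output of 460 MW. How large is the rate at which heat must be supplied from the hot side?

Q̇_H ≈ 6620 MW

For a reversible engine, η = 1 − T_C/T_H = 1 − 281.00/302.00 = 0.0695.
Q_H = W/η = 460/0.0695 = 6620 MW.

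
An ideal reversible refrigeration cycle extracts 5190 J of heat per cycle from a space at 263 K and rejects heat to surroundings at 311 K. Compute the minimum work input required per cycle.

W_in ≈ 947 J

COP_R = T_C/(T_H − T_C) = 263.00/48.00 = 5.4792.
W = Q_C/COP_R = 5190/5.4792 = 947 J.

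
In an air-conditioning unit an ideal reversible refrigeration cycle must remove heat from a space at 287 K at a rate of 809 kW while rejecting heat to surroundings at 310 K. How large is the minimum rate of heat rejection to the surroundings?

Q̇_H ≈ 874 kW

For a reversible cycle Q_H/Q_C = T_H/T_C, so Q_H = Q_C·T_H/T_C = 809 × 310.00/287.00 = 874 kW.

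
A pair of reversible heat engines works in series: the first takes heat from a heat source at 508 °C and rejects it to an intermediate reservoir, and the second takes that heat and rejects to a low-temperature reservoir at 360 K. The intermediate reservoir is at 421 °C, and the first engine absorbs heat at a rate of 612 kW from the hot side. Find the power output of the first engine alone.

Ẇ₁ ≈ 68.2 kW

T_H = 508 °C → 508 + 273.15 = 781.15 K.
T_m = 421 °C → 421 + 273.15 = 694.15 K.
First-stage efficiency η₁ = 1 − T_m/T_H = 1 − 694.15/781.15 = 0.1114.
W₁ = η₁·Q_H = 0.1114 × 612 = 68.2 kW.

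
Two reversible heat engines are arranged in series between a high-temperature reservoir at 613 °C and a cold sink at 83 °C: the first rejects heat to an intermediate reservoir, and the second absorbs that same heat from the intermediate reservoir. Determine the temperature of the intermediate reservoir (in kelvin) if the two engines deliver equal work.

T_m ≈ 621 K

T_H = 613 °C → 613 + 273.15 = 886.15 K.
T_C = 83 °C → 83 + 273.15 = 356.15 K.
For reversible stages Q_m = Q_H·(T_m/T_H). Setting W₁ = Q_H(1 − T_m/T_H) equal to W₂ = Q_m(1 − T_C/T_m) = Q_H·(T_m − T_C)/T_H gives T_H − T_m = T_m − T_C, so T_m = (T_H + T_C)/2 = (886.15 + 356.15)/2 = 621 K.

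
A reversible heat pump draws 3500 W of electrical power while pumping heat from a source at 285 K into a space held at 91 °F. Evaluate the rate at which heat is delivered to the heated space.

T_H = 91 °F → (91 − 32) × 5/9 = 32.78 °C = 305.93 K.
For a reversible heat pump, COP_HP = T_H/(T_H − T_C) = 305.93/20.93 = 14.6183.
Q_H = COP_HP · W = 14.6183 × 3500 = 51200 W.

Q̇_H ≈ 51200 W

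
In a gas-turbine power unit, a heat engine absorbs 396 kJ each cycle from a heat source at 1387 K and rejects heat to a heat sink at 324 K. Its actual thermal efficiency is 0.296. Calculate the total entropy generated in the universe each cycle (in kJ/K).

W = η·Q_H = 0.296 × 396 = 117.2 kJ, so Q_C = Q_H − W = 278.8 kJ.
Reservoir entropy changes: ΔS_H = −Q_H/T_H = −396/1387.00 = -0.2855 kJ/K and ΔS_C = +Q_C/T_C = 278.8/324.00 = 0.8604 kJ/K.
ΔS_univ = −Q_H/T_H + Q_C/T_C = 0.5749 kJ/K (> 0, since η = 0.296 < η_Carnot = 0.766).

ΔS_univ ≈ 0.5749 kJ/K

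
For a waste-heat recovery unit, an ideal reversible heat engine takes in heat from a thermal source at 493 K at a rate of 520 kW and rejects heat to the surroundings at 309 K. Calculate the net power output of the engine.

Ẇ ≈ 194.1 kW

Since the cycle is reversible, η = 1 − T_C/T_H = 1 − 309.00/493.00 = 0.3732.
W = η·Q_H = 0.3732 × 520 = 194.1 kW.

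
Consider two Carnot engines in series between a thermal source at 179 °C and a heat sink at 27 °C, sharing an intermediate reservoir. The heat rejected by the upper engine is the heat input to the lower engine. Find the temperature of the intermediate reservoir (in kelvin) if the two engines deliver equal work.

T_H = 179 °C → 179 + 273.15 = 452.15 K.
T_C = 27 °C → 27 + 273.15 = 300.15 K.
For reversible stages Q_m = Q_H·(T_m/T_H). Setting W₁ = Q_H(1 − T_m/T_H) equal to W₂ = Q_m(1 − T_C/T_m) = Q_H·(T_m − T_C)/T_H gives T_H − T_m = T_m − T_C, so T_m = (T_H + T_C)/2 = (452.15 + 300.15)/2 = 376 K.

T_m ≈ 376 K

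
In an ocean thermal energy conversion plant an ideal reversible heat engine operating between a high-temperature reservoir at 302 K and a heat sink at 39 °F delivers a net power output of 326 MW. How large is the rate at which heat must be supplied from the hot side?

T_C = 39 °F → (39 − 32) × 5/9 = 3.89 °C = 277.04 K.
For a reversible engine, η = 1 − T_C/T_H = 1 − 277.04/302.00 = 0.0827.
Q_H = W/η = 326/0.0827 = 3940 MW.

Q̇_H ≈ 3940 MW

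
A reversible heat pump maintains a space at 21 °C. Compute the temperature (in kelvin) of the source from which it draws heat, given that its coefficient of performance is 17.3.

T_H = 21 °C → 21 + 273.15 = 294.15 K.
COP_HP = T_H/(T_H − T_C) ⇒ T_C = T_H·(COP_HP − 1)/COP_HP = 294.15 × (17.3 − 1)/17.3 = 277.1 K.

T_C ≈ 277.1 K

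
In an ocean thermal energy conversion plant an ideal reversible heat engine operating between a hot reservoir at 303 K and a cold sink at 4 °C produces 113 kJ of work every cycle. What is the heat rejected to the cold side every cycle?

T_C = 4 °C → 4 + 273.15 = 277.15 K.
For a reversible engine, η = 1 − T_C/T_H = 1 − 277.15/303.00 = 0.0853.
Since Q_C/Q_H = T_C/T_H and Q_H = W/η, Q_C = W·T_C/(T_H − T_C) = 113 × 277.15/25.85 = 1210 kJ.

Q_C ≈ 1210 kJ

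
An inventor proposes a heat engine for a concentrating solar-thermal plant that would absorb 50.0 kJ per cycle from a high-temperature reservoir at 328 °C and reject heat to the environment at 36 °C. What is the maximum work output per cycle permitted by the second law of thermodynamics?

T_H = 328 °C → 328 + 273.15 = 601.15 K.
T_C = 36 °C → 36 + 273.15 = 309.15 K.
By the Carnot theorem, η_max = 1 − T_C/T_H = 1 − 309.15/601.15 = 0.4857.
W_max = η_max · Q_H = 0.4857 × 50.0 = 24.3 kJ.

W_max ≈ 24.3 kJ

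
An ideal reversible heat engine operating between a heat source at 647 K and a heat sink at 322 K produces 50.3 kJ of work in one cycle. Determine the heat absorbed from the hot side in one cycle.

For a reversible engine, η = 1 − T_C/T_H = 1 − 322.00/647.00 = 0.5023.
Q_H = W/η = 50.3/0.5023 = 100 kJ.

Q_H ≈ 100 kJ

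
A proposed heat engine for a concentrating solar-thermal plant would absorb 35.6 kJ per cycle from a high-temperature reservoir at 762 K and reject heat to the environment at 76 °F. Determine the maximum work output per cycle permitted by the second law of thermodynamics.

T_C = 76 °F → (76 − 32) × 5/9 = 24.44 °C = 297.59 K.
No engine can exceed the Carnot limit: η_max = 1 − T_C/T_H = 1 − 297.59/762.00 = 0.6095.
W_max = η_max · Q_H = 0.6095 × 35.6 = 21.7 kJ.

W_max ≈ 21.7 kJ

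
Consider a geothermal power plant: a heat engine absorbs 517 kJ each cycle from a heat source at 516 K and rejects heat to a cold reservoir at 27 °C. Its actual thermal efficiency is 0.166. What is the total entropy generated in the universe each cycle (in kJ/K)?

T_C = 27 °C → 27 + 273.15 = 300.15 K.
W = η·Q_H = 0.166 × 517 = 85.82 kJ, so Q_C = Q_H − W = 431.2 kJ.
Entropy balance on the reservoirs: −Q_H/T_H = -1.002 kJ/K, +Q_C/T_C = 1.437 kJ/K.
ΔS_univ = −Q_H/T_H + Q_C/T_C = 0.4346 kJ/K (> 0, since η = 0.166 < η_Carnot = 0.418).

ΔS_univ ≈ 0.4346 kJ/K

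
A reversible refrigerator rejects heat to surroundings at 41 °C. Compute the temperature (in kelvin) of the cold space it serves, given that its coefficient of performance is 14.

T_H = 41 °C → 41 + 273.15 = 314.15 K.
COP_R = T_C/(T_H − T_C) ⇒ T_C = T_H·COP_R/(1 + COP_R) = 314.15 × 14/(1 + 14) = 293 K.

T_C ≈ 293 K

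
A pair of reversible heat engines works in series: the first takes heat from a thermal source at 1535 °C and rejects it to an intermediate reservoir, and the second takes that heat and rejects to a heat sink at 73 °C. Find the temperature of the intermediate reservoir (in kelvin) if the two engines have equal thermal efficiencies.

T_m ≈ 791 K

T_H = 1535 °C → 1535 + 273.15 = 1808.15 K.
T_C = 73 °C → 73 + 273.15 = 346.15 K.
Equal efficiencies require 1 − T_m/T_H = 1 − T_C/T_m, i.e. T_m/T_H = T_C/T_m, so T_m = √(T_H·T_C) = √(1808.15 × 346.15) = 791 K.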